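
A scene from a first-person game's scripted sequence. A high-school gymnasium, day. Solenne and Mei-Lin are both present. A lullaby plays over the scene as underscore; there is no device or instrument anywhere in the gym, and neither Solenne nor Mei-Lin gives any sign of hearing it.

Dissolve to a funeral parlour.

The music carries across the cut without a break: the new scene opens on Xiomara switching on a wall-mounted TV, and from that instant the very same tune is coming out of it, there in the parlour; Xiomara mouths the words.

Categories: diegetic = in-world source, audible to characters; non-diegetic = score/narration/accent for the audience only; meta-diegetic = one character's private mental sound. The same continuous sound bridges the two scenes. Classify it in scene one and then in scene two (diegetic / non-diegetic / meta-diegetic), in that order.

non-diegetic, diegetic

Scene one: there's no in-world source anywhere and no character hears it — underscore for the audience only → non-diegetic.
Scene two: once Xiomara turns on a wall-mounted TV, the music has a real source in the story world and Xiomara reacts to it → diegetic.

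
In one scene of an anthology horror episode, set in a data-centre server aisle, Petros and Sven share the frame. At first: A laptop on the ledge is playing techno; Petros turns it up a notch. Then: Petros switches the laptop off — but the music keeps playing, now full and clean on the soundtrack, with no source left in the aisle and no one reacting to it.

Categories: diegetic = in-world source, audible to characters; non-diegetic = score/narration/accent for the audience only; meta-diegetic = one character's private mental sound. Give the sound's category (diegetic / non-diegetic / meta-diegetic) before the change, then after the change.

Before the change: a laptop is a real in-scene source and Petros reacts to it → diegetic.
After the change: there is no longer any in-world source and no one can hear it — it has become underscore → non-diegetic.

diegetic, non-diegetic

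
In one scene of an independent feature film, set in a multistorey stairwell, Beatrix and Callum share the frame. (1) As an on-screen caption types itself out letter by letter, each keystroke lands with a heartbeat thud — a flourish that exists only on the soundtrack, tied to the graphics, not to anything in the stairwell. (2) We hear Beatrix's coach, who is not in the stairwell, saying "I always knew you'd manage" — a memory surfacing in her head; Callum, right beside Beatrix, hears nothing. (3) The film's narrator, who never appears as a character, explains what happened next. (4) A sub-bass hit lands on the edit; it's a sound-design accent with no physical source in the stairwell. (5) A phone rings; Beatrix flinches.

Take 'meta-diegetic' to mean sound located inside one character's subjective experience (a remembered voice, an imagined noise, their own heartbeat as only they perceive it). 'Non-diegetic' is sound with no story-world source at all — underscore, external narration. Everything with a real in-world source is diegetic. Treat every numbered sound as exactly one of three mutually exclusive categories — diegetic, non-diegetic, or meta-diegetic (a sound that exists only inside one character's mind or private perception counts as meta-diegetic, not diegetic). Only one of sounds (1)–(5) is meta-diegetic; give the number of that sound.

(1) it accompanies on-screen graphics, not anything inside the story world → non-diegetic.
(2) is meta-diegetic: it's Beatrix's recollection rendered as sound; the other character can't hear it.
(3) commentary laid over the scene from outside the fiction → non-diegetic.
(4) an editorial stinger — it belongs to the cut, not the story world → non-diegetic.
(5) is diegetic: an in-world source (a phone); characters could hear it.
Only (2) is meta-diegetic.

2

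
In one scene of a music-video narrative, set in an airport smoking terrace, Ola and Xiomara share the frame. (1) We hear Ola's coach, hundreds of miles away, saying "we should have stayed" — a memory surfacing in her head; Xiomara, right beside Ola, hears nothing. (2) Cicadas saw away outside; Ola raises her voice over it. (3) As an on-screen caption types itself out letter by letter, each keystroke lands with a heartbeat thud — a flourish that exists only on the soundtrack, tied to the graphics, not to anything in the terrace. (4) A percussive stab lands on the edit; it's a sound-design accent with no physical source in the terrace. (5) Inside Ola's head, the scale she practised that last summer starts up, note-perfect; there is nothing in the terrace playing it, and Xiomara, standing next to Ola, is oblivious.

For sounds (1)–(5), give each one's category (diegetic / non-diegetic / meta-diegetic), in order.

meta-diegetic, diegetic, non-diegetic, non-diegetic, meta-diegetic

(1) a remembered line, private to Ola — not present in the room, not audible to Xiomara → meta-diegetic.
(2) ambient/room sound belonging to the story's physical space → diegetic.
(3) is non-diegetic: sound married to a title/caption — outside the diegesis by definition.
Sound (4): nothing in the scene produces it; it's an accent added for the audience, so non-diegetic.
(5) it lives in Ola's subjectivity, not in the terrace → meta-diegetic.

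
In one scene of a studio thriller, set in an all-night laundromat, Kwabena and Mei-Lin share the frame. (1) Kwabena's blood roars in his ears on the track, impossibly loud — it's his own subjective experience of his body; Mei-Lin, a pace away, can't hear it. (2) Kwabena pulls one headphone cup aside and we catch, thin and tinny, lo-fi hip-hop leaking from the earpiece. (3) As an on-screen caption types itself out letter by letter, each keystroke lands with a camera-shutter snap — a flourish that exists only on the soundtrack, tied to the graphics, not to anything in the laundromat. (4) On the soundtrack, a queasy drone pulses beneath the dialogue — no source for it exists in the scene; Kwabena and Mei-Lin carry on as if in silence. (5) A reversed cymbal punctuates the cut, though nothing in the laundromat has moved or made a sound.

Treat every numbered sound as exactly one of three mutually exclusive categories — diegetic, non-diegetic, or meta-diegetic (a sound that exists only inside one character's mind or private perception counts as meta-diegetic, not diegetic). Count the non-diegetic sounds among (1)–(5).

3

(1) is meta-diegetic: it's Kwabena's internal bodily sensation rendered as sound; only Kwabena 'hears' it.
(2) is diegetic: the earpiece is a real device on Kwabena's head — source music.
Sound (3): the caption isn't part of the story world, so neither is the sound tied to it, so non-diegetic.
Sound (4): nothing in the laundromat produces it and the characters don't hear it — pure soundtrack, so non-diegetic.
(5) is non-diegetic: an editorial stinger — it belongs to the cut, not the story world.
So 3 of the 5 are non-diegetic: (3), (4), (5).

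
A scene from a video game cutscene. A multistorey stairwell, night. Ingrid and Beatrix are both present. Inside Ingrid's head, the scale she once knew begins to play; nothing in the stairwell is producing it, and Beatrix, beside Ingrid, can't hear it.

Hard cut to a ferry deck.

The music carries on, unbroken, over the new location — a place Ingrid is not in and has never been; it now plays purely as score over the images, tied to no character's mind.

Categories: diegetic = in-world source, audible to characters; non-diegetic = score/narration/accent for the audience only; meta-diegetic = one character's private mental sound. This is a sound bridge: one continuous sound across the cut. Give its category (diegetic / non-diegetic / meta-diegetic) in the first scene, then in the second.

Scene one: the music exists only inside Ingrid's mind; Beatrix can't hear it → meta-diegetic.
Scene two: it's detached from Ingrid entirely and plays over unrelated images with no in-world source — conventional underscore → non-diegetic.

meta-diegetic, non-diegetic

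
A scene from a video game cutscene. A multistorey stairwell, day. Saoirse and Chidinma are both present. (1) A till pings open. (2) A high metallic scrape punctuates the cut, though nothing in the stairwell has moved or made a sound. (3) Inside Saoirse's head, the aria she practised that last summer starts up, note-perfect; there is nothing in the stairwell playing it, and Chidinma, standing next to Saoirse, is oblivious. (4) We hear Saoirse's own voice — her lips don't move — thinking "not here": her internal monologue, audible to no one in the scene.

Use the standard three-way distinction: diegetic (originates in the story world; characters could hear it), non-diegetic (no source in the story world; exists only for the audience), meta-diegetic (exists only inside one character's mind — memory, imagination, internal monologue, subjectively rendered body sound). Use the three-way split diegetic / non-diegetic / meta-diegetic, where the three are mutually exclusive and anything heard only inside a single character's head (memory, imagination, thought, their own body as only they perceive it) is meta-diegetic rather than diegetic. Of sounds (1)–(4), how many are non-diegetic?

1

(1) is diegetic: the sound comes from a till physically present in the location.
(2) nothing in the scene produces it; it's an accent added for the audience → non-diegetic.
Sound (3): remembered music, private to Saoirse — Chidinma is oblivious because it isn't in the room, so meta-diegetic.
(4) is meta-diegetic: it's Saoirse's unspoken thought, heard only by the audience via her subjectivity.
Non-diegetic: (2) — that's 1.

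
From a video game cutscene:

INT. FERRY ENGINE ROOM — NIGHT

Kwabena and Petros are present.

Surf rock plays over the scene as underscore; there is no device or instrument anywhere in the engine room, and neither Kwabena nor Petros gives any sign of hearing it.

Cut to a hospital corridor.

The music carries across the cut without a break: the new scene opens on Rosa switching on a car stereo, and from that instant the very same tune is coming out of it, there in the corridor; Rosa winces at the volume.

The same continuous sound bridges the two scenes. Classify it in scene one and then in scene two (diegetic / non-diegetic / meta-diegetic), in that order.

non-diegetic, diegetic

Scene one: there's no in-world source anywhere and no character hears it — underscore for the audience only → non-diegetic.
Scene two: once Rosa turns on a car stereo, the music has a real source in the story world and Rosa reacts to it → diegetic.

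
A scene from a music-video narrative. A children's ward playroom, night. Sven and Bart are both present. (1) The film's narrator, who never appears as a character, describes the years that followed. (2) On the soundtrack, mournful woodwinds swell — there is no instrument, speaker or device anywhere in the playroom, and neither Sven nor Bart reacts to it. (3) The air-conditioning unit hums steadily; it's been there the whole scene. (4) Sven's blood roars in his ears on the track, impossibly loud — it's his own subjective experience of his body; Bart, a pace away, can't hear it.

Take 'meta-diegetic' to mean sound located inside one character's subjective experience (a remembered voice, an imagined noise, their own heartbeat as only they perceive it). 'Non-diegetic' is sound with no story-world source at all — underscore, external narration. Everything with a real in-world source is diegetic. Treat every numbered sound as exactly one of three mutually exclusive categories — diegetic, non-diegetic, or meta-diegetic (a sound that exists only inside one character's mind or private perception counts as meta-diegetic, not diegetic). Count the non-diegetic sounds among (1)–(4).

2

(1) the narrator exists outside the story world, addressing only the audience → non-diegetic.
Sound (2): nothing in the playroom produces it and the characters don't hear it — pure soundtrack, so non-diegetic.
Sound (3): the air-conditioning unit is part of the location's real environment, so diegetic.
(4) a subjective body sound — Sven's private perception, inaudible to Bart → meta-diegetic.
So 2 of the 4 are non-diegetic: (1), (2).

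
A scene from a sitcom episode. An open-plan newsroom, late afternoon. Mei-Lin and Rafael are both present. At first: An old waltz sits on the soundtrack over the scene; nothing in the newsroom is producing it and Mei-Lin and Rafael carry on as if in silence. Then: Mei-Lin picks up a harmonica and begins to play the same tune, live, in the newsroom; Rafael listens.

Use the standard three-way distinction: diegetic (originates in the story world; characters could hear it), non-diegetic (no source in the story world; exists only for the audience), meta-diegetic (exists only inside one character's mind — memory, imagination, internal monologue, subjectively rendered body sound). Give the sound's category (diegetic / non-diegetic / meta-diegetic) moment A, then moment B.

non-diegetic, diegetic

Moment A: no in-world source exists and no character can hear it — underscore → non-diegetic.
Moment B: a harmonica is now a real source in the story world and the characters hear it → diegetic.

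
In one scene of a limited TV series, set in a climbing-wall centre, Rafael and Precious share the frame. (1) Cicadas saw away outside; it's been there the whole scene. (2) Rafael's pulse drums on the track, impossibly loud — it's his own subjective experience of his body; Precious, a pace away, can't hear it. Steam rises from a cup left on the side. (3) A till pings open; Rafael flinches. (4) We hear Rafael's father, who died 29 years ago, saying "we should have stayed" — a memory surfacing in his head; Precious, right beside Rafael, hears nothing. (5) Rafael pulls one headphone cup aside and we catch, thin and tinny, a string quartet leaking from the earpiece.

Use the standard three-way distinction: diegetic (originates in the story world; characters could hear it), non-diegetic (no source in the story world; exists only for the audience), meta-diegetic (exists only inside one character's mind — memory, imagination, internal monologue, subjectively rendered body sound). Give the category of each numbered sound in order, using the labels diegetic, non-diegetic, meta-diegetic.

Sound (1): cicadas is part of the location's real environment, so diegetic.
Sound (2): a subjective body sound — Rafael's private perception, inaudible to Precious, so meta-diegetic.
(3) is diegetic: the sound comes from a till physically present in the location.
(4) is meta-diegetic: it's Rafael's recollection rendered as sound; the other character can't hear it.
Sound (5): the earpiece is a real device on Rafael's head — source music, so diegetic.

diegetic, meta-diegetic, diegetic, meta-diegetic, diegetic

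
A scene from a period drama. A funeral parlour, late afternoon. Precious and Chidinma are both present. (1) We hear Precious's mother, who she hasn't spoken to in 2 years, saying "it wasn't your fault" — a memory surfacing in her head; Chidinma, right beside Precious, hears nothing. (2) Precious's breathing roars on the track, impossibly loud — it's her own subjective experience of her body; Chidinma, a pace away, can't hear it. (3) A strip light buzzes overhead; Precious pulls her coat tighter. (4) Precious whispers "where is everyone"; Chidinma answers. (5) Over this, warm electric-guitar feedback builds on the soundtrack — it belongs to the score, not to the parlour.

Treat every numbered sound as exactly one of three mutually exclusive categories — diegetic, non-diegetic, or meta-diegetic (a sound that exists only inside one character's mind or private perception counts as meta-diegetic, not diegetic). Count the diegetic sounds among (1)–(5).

(1) is meta-diegetic: a remembered line, private to Precious — not present in the room, not audible to Chidinma.
(2) is meta-diegetic: point-of-audition from inside Precious's body; not a sound in the room.
Sound (3): it's the actual ambient sound of the location, so diegetic.
(4) is diegetic: Precious is a character speaking aloud in the scene.
(5) score with no on-screen or off-screen source; it exists for the audience alone → non-diegetic.
Diegetic: (3), (4) — that's 2.

2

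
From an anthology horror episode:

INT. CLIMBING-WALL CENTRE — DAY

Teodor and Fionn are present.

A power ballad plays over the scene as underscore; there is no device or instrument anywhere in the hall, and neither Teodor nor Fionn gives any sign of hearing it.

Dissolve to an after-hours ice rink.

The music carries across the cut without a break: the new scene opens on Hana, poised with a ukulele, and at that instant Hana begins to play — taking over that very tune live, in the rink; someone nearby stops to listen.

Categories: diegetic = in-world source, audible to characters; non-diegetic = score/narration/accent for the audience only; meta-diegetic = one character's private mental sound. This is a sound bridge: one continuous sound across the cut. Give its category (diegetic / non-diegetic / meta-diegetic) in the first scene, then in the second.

Scene one: there's no in-world source anywhere and no character hears it — underscore for the audience only → non-diegetic.
Scene two: from the moment Hana starts playing, the tune is being performed on a ukulele inside the story world and another character hears it → diegetic.

non-diegetic, diegetic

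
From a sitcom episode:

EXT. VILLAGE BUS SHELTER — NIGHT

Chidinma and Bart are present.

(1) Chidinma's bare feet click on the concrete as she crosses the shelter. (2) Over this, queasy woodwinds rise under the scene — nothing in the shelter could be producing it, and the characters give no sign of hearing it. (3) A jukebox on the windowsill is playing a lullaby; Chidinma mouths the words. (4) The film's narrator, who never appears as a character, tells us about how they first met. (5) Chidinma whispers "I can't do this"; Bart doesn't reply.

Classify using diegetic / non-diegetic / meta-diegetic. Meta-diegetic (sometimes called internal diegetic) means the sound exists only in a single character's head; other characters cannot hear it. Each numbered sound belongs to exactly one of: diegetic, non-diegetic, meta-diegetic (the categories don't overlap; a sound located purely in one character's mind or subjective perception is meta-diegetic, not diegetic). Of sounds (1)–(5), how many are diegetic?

(1) a character's body making contact with the set — an in-world sound → diegetic.
Sound (2): it has no source in the story world and no character can hear it — it's underscore, so non-diegetic.
(3) is diegetic: source music from a jukebox, which exists in the story world.
(4) is non-diegetic: external voice-over — not a character, not heard by anyone in the scene.
(5) is diegetic: spoken by a character present in the story world.
So 3 of the 5 are diegetic: (1), (3), (5).

3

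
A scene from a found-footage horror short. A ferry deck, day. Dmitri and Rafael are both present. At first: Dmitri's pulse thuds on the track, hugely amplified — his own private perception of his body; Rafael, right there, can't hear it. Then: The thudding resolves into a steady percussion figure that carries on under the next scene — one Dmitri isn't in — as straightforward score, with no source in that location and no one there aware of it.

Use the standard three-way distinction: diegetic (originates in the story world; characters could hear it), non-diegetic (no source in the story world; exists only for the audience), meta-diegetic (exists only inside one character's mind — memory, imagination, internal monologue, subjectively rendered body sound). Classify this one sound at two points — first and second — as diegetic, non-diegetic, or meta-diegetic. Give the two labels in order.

First: it's Dmitri's subjective body sound, inaudible to Rafael → meta-diegetic.
Second: detached from Dmitri and playing as sourceless score over a scene he isn't in — for the audience only → non-diegetic.

meta-diegetic, non-diegetic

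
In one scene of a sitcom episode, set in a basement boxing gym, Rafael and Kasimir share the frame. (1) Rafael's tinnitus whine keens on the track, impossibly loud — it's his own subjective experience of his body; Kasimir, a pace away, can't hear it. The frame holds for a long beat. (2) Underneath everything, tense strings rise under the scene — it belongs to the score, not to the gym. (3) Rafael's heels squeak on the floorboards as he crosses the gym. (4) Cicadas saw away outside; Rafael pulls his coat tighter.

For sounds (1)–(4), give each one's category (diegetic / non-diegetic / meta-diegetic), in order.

Sound (1): it's Rafael's internal bodily sensation rendered as sound; only Rafael 'hears' it, so meta-diegetic.
(2) is non-diegetic: nothing in the gym produces it and the characters don't hear it — pure soundtrack.
(3) is diegetic: a character's body making contact with the set — an in-world sound.
Sound (4): it's the actual ambient sound of the location, so diegetic.

meta-diegetic, non-diegetic, diegetic, diegetic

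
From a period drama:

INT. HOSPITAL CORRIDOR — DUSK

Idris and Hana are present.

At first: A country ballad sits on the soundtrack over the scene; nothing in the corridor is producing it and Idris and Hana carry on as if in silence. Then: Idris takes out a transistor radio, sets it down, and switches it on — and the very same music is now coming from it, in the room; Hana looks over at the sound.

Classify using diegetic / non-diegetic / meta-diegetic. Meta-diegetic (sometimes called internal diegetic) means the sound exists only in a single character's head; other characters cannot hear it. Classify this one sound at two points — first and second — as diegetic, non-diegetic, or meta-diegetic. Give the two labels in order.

First: no in-world source exists and no character can hear it — underscore → non-diegetic.
Second: a transistor radio is now a real source in the story world and the characters hear it → diegetic.

non-diegetic, diegetic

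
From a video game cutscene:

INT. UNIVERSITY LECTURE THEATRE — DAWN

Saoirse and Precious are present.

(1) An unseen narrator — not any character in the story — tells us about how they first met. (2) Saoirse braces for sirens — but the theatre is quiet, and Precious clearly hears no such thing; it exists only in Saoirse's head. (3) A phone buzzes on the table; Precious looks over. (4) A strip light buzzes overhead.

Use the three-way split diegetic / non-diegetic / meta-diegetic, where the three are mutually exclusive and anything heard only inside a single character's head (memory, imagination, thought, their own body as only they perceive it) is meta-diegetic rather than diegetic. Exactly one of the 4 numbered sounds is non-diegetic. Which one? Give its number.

1

(1) is non-diegetic: external voice-over — not a character, not heard by anyone in the scene.
Sound (2): subjective to Saoirse: the theatre is silent and Precious hears nothing, so meta-diegetic.
(3) a phone is a real object/event in the scene's world → diegetic.
(4) is diegetic: a strip light is part of the location's real environment.
Only (1) is non-diegetic.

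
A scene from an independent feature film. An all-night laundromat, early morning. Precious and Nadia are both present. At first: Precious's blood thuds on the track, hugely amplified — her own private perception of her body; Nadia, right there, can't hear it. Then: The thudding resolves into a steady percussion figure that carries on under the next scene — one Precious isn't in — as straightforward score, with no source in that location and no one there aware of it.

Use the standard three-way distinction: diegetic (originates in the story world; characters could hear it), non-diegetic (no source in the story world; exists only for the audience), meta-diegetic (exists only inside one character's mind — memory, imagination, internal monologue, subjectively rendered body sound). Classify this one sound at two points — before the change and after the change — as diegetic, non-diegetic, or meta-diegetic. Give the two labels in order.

meta-diegetic, non-diegetic

Before the change: it's Precious's subjective body sound, inaudible to Nadia → meta-diegetic.
After the change: detached from Precious and playing as sourceless score over a scene she isn't in — for the audience only → non-diegetic.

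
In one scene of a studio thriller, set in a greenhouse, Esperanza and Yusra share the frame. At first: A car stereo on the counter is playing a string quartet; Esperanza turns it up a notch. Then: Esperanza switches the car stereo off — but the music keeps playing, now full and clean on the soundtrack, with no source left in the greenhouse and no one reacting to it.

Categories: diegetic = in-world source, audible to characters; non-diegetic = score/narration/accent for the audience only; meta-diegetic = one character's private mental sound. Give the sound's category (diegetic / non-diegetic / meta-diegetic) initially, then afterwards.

Initially: a car stereo is a real in-scene source and Esperanza reacts to it → diegetic.
Afterwards: there is no longer any in-world source and no one can hear it — it has become underscore → non-diegetic.

diegetic, non-diegetic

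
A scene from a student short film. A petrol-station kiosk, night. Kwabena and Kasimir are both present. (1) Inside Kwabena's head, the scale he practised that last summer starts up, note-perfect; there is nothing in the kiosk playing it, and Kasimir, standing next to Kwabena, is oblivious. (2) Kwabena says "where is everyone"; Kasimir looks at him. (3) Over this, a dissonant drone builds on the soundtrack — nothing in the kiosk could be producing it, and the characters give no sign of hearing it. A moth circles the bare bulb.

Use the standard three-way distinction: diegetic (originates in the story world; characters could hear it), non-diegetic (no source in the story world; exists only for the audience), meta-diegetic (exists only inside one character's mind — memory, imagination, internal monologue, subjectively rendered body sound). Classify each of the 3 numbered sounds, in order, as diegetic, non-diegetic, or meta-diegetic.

(1) the music is a memory playing inside Kwabena's mind alone; no real-world source, Kasimir can't hear it → meta-diegetic.
Sound (2): spoken by a character present in the story world, so diegetic.
(3) is non-diegetic: nothing in the kiosk produces it and the characters don't hear it — pure soundtrack.

meta-diegetic, diegetic, non-diegetic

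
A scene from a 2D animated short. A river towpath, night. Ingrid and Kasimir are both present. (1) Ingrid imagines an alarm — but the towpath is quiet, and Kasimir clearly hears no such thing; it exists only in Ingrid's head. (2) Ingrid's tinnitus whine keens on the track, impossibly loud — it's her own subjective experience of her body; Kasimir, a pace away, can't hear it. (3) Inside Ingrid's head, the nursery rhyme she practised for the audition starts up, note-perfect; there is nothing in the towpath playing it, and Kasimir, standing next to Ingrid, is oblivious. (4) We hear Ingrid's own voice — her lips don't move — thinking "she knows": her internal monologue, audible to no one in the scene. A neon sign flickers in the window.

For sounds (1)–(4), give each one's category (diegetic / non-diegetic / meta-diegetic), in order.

(1) is meta-diegetic: the sound is imagined by Ingrid; nothing in the story world is producing it and Kasimir can't hear it.
(2) is meta-diegetic: a subjective body sound — Ingrid's private perception, inaudible to Kasimir.
Sound (3): remembered music, private to Ingrid — Kasimir is oblivious because it isn't in the room, so meta-diegetic.
Sound (4): Ingrid's thought-voice: a private mental sound no other character can hear, so meta-diegetic.

meta-diegetic, meta-diegetic, meta-diegetic, meta-diegetic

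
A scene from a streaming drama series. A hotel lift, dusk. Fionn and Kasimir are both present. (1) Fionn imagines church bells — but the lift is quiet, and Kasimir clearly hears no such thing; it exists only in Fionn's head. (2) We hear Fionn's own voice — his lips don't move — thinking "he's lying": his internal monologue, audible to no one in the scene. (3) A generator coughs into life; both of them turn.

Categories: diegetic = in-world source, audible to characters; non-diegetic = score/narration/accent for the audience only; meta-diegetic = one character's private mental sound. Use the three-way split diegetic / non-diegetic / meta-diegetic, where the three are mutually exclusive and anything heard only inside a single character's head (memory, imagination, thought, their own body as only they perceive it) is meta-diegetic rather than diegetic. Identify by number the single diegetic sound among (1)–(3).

3

(1) the sound is imagined by Fionn; nothing in the story world is producing it and Kasimir can't hear it → meta-diegetic.
(2) is meta-diegetic: it's Fionn's unspoken thought, heard only by the audience via his subjectivity.
Sound (3): an in-world source (a generator); characters could hear it, so diegetic.
Only (3) is diegetic.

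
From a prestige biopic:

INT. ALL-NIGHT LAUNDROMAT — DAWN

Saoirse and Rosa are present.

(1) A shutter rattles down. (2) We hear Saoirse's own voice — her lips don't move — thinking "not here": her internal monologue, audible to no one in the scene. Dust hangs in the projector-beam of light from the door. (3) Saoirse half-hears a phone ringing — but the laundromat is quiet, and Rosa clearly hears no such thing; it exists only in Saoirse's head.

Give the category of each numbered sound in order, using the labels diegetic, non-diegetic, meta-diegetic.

Sound (1): a shutter is a real object/event in the scene's world, so diegetic.
Sound (2): internal monologue — inside Saoirse's mind, not spoken into the scene, so meta-diegetic.
(3) is meta-diegetic: Saoirse alone 'hears' it — an imagined sound, not present in the space.

diegetic, meta-diegetic, meta-diegetic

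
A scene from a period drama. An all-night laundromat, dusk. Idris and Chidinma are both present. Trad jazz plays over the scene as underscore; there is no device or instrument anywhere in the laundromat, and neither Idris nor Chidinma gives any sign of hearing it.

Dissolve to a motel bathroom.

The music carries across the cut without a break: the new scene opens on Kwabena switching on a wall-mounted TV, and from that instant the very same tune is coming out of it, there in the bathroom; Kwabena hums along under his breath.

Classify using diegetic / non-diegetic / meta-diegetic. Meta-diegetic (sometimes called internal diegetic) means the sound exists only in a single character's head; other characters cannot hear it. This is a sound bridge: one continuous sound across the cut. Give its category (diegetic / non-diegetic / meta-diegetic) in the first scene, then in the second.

non-diegetic, diegetic

Scene one: there's no in-world source anywhere and no character hears it — underscore for the audience only → non-diegetic.
Scene two: once Kwabena turns on a wall-mounted TV, the music has a real source in the story world and Kwabena reacts to it → diegetic.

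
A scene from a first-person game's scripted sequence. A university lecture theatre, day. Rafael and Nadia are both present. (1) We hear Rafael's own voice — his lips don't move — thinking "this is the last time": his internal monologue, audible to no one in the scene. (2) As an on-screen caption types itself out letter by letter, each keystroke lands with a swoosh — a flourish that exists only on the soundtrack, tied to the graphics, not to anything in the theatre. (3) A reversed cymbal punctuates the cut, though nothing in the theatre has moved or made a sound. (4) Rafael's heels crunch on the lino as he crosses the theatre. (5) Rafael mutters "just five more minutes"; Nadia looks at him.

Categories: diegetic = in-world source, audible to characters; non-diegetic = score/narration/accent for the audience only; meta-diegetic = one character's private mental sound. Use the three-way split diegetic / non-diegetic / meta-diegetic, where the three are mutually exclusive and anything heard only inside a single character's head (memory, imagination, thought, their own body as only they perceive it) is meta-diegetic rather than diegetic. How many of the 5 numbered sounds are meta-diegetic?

Sound (1): Rafael's thought-voice: a private mental sound no other character can hear, so meta-diegetic.
Sound (2): sound married to a title/caption — outside the diegesis by definition, so non-diegetic.
Sound (3): nothing in the scene produces it; it's an accent added for the audience, so non-diegetic.
(4) is diegetic: a character's body making contact with the set — an in-world sound.
(5) on-screen dialogue — Rafael speaks and Nadia is there to hear → diegetic.
Meta-diegetic: (1) — that's 1.

1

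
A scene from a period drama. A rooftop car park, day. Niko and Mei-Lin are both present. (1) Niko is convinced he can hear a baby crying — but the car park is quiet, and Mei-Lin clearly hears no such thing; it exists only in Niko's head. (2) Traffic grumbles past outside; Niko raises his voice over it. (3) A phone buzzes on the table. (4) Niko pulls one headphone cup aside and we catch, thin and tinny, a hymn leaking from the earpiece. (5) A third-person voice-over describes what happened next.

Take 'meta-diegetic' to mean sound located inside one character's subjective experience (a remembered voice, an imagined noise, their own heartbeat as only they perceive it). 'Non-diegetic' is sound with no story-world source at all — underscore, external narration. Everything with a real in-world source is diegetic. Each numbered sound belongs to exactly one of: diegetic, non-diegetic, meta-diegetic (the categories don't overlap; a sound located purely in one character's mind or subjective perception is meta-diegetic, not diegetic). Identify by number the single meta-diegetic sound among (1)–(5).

1

Sound (1): the sound is imagined by Niko; nothing in the story world is producing it and Mei-Lin can't hear it, so meta-diegetic.
(2) ambient/room sound belonging to the story's physical space → diegetic.
(3) is diegetic: an in-world source (a phone); characters could hear it.
Sound (4): it's leaking from a physical pair of headphones in the scene, so diegetic.
Sound (5): the narrator exists outside the story world, addressing only the audience, so non-diegetic.
Only (1) is meta-diegetic.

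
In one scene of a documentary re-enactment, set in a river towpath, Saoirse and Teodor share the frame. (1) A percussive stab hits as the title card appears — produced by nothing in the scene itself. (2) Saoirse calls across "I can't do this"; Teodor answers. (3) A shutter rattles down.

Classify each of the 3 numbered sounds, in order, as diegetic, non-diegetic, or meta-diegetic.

(1) an editorial stinger — it belongs to the cut, not the story world → non-diegetic.
Sound (2): spoken by a character present in the story world, so diegetic.
(3) is diegetic: an in-world source (a shutter); characters could hear it.

non-diegetic, diegetic, diegetic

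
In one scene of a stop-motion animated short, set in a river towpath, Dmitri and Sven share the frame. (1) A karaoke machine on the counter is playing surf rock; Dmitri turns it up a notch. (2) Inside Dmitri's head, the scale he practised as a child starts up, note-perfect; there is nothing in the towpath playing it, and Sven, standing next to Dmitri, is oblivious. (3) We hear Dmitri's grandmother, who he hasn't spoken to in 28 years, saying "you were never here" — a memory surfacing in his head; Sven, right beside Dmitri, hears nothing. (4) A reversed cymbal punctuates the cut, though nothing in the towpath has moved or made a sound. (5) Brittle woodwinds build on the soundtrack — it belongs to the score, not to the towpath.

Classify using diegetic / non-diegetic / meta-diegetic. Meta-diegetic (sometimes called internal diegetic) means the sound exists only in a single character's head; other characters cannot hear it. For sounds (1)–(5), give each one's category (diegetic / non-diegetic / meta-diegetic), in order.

(1) is diegetic: the music comes from an on-screen device that Dmitri responds to.
(2) is meta-diegetic: the music is a memory playing inside Dmitri's mind alone; no real-world source, Sven can't hear it.
(3) is meta-diegetic: it's Dmitri's recollection rendered as sound; the other character can't hear it.
(4) is non-diegetic: an editorial stinger — it belongs to the cut, not the story world.
(5) it has no source in the story world and no character can hear it — it's underscore → non-diegetic.

diegetic, meta-diegetic, meta-diegetic, non-diegetic, non-diegetic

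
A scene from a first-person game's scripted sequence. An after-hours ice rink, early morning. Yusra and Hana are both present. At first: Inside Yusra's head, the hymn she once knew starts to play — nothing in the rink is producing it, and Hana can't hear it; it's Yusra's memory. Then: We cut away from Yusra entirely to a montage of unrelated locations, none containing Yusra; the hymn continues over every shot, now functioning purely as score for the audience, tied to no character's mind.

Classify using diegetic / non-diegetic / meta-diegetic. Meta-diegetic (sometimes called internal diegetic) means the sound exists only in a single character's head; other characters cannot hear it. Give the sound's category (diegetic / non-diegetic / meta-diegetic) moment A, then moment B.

Moment A: the music lives inside Yusra's mind alone; Hana can't hear it → meta-diegetic.
Moment B: once it plays over shots Yusra isn't in, detached from any character's subjectivity, it's conventional underscore → non-diegetic.

meta-diegetic, non-diegetic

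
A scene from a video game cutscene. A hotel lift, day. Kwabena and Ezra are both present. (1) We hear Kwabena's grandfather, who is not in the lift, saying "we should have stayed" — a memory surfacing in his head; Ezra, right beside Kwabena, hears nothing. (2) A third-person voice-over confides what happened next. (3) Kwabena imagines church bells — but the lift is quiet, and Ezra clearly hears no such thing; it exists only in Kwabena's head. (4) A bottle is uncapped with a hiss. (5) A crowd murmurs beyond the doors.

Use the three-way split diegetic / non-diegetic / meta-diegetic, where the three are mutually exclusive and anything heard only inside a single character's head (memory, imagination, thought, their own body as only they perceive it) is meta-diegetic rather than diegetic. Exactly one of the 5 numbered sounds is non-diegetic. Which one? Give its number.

2

Sound (1): the voice is a memory playing only inside Kwabena's mind; Ezra can't hear it, so meta-diegetic.
(2) is non-diegetic: the narrator exists outside the story world, addressing only the audience.
Sound (3): subjective to Kwabena: the lift is silent and Ezra hears nothing, so meta-diegetic.
Sound (4): an in-world source (a bottle); characters could hear it, so diegetic.
(5) ambient/room sound belonging to the story's physical space → diegetic.
Only (2) is non-diegetic.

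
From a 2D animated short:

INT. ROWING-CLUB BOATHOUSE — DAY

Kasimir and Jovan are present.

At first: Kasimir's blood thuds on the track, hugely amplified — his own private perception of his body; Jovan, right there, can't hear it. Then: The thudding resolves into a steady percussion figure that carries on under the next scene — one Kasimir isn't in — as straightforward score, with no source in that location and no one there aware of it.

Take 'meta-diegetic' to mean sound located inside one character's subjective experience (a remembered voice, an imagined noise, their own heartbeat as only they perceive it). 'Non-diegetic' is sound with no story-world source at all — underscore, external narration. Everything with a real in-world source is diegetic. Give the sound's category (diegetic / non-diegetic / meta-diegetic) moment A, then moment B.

meta-diegetic, non-diegetic

Moment A: it's Kasimir's subjective body sound, inaudible to Jovan → meta-diegetic.
Moment B: detached from Kasimir and playing as sourceless score over a scene he isn't in — for the audience only → non-diegetic.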